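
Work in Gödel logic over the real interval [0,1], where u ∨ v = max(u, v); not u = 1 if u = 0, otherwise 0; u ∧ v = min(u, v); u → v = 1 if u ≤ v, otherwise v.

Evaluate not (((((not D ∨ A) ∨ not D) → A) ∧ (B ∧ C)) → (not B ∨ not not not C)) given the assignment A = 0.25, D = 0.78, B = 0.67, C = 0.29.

not D: Gödel ¬ of 0.78 = 0 (operand ≠ 0)
(not D ∨ A) = max(0, 0.25) = 0.25
not D: Gödel ¬ of 0.78 = 0 (operand ≠ 0)
((not D ∨ A) ∨ not D) = max(0.25, 0) = 0.25
(((not D ∨ A) ∨ not D) → A): 0.25 ≤ 0.25, so result = 1
(B ∧ C) = min(0.67, 0.29) = 0.29
((((not D ∨ A) ∨ not D) → A) ∧ (B ∧ C)) = min(1, 0.29) = 0.29
not B: Gödel ¬ of 0.67 = 0 (operand ≠ 0)
not C: Gödel ¬ of 0.29 = 0 (operand ≠ 0)
not not C: Gödel ¬ of 0 = 1 (operand is 0)
not not not C: Gödel ¬ of 1 = 0 (operand ≠ 0)
(not B ∨ not not not C) = max(0, 0) = 0
(((((not D ∨ A) ∨ not D) → A) ∧ (B ∧ C)) → (not B ∨ not not not C)): 0.29 > 0, so result = 0
not (((((not D ∨ A) ∨ not D) → A) ∧ (B ∧ C)) → (not B ∨ not not not C)): Gödel ¬ of 0 = 1 (operand is 0)

1.00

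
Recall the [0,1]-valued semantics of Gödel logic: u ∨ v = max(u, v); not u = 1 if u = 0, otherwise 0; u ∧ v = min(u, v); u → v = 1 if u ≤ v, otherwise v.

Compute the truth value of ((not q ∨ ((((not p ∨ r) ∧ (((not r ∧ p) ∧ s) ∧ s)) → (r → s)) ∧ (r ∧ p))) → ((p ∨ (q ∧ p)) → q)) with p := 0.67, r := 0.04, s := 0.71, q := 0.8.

1.00

not q: Gödel ¬ of 0.8 = 0 (operand ≠ 0)
not p: Gödel ¬ of 0.67 = 0 (operand ≠ 0)
(not p ∨ r) = max(0, 0.04) = 0.04
not r: Gödel ¬ of 0.04 = 0 (operand ≠ 0)
(not r ∧ p) = min(0, 0.67) = 0
((not r ∧ p) ∧ s) = min(0, 0.71) = 0
(((not r ∧ p) ∧ s) ∧ s) = min(0, 0.71) = 0
((not p ∨ r) ∧ (((not r ∧ p) ∧ s) ∧ s)) = min(0.04, 0) = 0
(r → s): 0.04 ≤ 0.71, so result = 1
(((not p ∨ r) ∧ (((not r ∧ p) ∧ s) ∧ s)) → (r → s)): 0 ≤ 1, so result = 1
(r ∧ p) = min(0.04, 0.67) = 0.04
((((not p ∨ r) ∧ (((not r ∧ p) ∧ s) ∧ s)) → (r → s)) ∧ (r ∧ p)) = min(1, 0.04) = 0.04
(not q ∨ ((((not p ∨ r) ∧ (((not r ∧ p) ∧ s) ∧ s)) → (r → s)) ∧ (r ∧ p))) = max(0, 0.04) = 0.04
(q ∧ p) = min(0.8, 0.67) = 0.67
(p ∨ (q ∧ p)) = max(0.67, 0.67) = 0.67
((p ∨ (q ∧ p)) → q): 0.67 ≤ 0.8, so result = 1
((not q ∨ ((((not p ∨ r) ∧ (((not r ∧ p) ∧ s) ∧ s)) → (r → s)) ∧ (r ∧ p))) → ((p ∨ (q ∧ p)) → q)): 0.04 ≤ 1, so result = 1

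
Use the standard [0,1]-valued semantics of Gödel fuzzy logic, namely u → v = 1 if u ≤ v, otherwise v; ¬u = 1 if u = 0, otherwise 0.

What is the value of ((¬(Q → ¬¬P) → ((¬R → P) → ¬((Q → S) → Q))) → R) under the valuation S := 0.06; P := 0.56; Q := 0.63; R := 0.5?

¬P: Gödel ¬ of 0.56 = 0 (operand ≠ 0)
¬¬P: Gödel ¬ of 0 = 1 (operand is 0)
(Q → ¬¬P): 0.63 ≤ 1, so result = 1
¬(Q → ¬¬P): Gödel ¬ of 1 = 0 (operand ≠ 0)
¬R: Gödel ¬ of 0.5 = 0 (operand ≠ 0)
(¬R → P): 0 ≤ 0.56, so result = 1
(Q → S): 0.63 > 0.06, so result = 0.06
((Q → S) → Q): 0.06 ≤ 0.63, so result = 1
¬((Q → S) → Q): Gödel ¬ of 1 = 0 (operand ≠ 0)
((¬R → P) → ¬((Q → S) → Q)): 1 > 0, so result = 0
(¬(Q → ¬¬P) → ((¬R → P) → ¬((Q → S) → Q))): 0 ≤ 0, so result = 1
((¬(Q → ¬¬P) → ((¬R → P) → ¬((Q → S) → Q))) → R): 1 > 0.5, so result = 0.5

0.50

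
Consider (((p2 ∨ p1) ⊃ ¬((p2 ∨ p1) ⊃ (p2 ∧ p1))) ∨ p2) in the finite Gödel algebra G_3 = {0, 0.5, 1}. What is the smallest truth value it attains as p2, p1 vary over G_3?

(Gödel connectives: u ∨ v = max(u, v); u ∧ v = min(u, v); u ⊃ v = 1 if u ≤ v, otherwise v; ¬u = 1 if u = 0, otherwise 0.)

The minimum is attained at p2 = 0.5, p1 = 0.5:
  (p2 ∨ p1) = max(0.5, 0.5) = 0.5
  (p2 ∨ p1) = max(0.5, 0.5) = 0.5
  (p2 ∧ p1) = min(0.5, 0.5) = 0.5
  ((p2 ∨ p1) ⊃ (p2 ∧ p1)): 0.5 ≤ 0.5, so result = 1
  ¬((p2 ∨ p1) ⊃ (p2 ∧ p1)): Gödel ¬ of 1 = 0 (operand ≠ 0)
  ((p2 ∨ p1) ⊃ ¬((p2 ∨ p1) ⊃ (p2 ∧ p1))): 0.5 > 0, so result = 0
  (((p2 ∨ p1) ⊃ ¬((p2 ∨ p1) ⊃ (p2 ∧ p1))) ∨ p2) = max(0, 0.5) = 0.5
Checking all 9 assignments confirms none give a value below 0.50.

0.50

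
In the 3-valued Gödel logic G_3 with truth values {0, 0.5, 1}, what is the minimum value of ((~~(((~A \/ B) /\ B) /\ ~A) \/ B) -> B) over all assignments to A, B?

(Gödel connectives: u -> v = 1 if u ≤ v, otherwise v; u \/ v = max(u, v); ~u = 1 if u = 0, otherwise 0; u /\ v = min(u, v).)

0.50

The minimum is attained at A = 0, B = 0.5:
  ~A: Gödel ¬ of 0 = 1 (operand is 0)
  (~A \/ B) = max(1, 0.5) = 1
  ((~A \/ B) /\ B) = min(1, 0.5) = 0.5
  ~A: Gödel ¬ of 0 = 1 (operand is 0)
  (((~A \/ B) /\ B) /\ ~A) = min(0.5, 1) = 0.5
  ~(((~A \/ B) /\ B) /\ ~A): Gödel ¬ of 0.5 = 0 (operand ≠ 0)
  ~~(((~A \/ B) /\ B) /\ ~A): Gödel ¬ of 0 = 1 (operand is 0)
  (~~(((~A \/ B) /\ B) /\ ~A) \/ B) = max(1, 0.5) = 1
  ((~~(((~A \/ B) /\ B) /\ ~A) \/ B) -> B): 1 > 0.5, so result = 0.5
Checking all 9 assignments confirms none give a value below 0.50.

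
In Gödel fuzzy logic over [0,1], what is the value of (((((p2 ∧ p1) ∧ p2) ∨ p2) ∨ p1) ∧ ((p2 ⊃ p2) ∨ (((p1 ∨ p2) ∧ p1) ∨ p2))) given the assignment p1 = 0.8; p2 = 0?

(p2 ∧ p1) = min(0, 0.8) = 0
((p2 ∧ p1) ∧ p2) = min(0, 0) = 0
(((p2 ∧ p1) ∧ p2) ∨ p2) = max(0, 0) = 0
((((p2 ∧ p1) ∧ p2) ∨ p2) ∨ p1) = max(0, 0.8) = 0.8
(p2 ⊃ p2): 0 ≤ 0, so result = 1
(p1 ∨ p2) = max(0.8, 0) = 0.8
((p1 ∨ p2) ∧ p1) = min(0.8, 0.8) = 0.8
(((p1 ∨ p2) ∧ p1) ∨ p2) = max(0.8, 0) = 0.8
((p2 ⊃ p2) ∨ (((p1 ∨ p2) ∧ p1) ∨ p2)) = max(1, 0.8) = 1
(((((p2 ∧ p1) ∧ p2) ∨ p2) ∨ p1) ∧ ((p2 ⊃ p2) ∨ (((p1 ∨ p2) ∧ p1) ∨ p2))) = min(0.8, 1) = 0.8

0.80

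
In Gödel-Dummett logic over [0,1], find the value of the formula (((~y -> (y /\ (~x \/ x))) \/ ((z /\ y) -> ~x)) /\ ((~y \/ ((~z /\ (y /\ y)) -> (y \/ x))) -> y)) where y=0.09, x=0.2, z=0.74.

~y: Gödel ¬ of 0.09 = 0 (operand ≠ 0)
~x: Gödel ¬ of 0.2 = 0 (operand ≠ 0)
(~x \/ x) = max(0, 0.2) = 0.2
(y /\ (~x \/ x)) = min(0.09, 0.2) = 0.09
(~y -> (y /\ (~x \/ x))): 0 ≤ 0.09, so result = 1
(z /\ y) = min(0.74, 0.09) = 0.09
~x: Gödel ¬ of 0.2 = 0 (operand ≠ 0)
((z /\ y) -> ~x): 0.09 > 0, so result = 0
((~y -> (y /\ (~x \/ x))) \/ ((z /\ y) -> ~x)) = max(1, 0) = 1
~y: Gödel ¬ of 0.09 = 0 (operand ≠ 0)
~z: Gödel ¬ of 0.74 = 0 (operand ≠ 0)
(y /\ y) = min(0.09, 0.09) = 0.09
(~z /\ (y /\ y)) = min(0, 0.09) = 0
(y \/ x) = max(0.09, 0.2) = 0.2
((~z /\ (y /\ y)) -> (y \/ x)): 0 ≤ 0.2, so result = 1
(~y \/ ((~z /\ (y /\ y)) -> (y \/ x))) = max(0, 1) = 1
((~y \/ ((~z /\ (y /\ y)) -> (y \/ x))) -> y): 1 > 0.09, so result = 0.09
(((~y -> (y /\ (~x \/ x))) \/ ((z /\ y) -> ~x)) /\ ((~y \/ ((~z /\ (y /\ y)) -> (y \/ x))) -> y)) = min(1, 0.09) = 0.09

0.09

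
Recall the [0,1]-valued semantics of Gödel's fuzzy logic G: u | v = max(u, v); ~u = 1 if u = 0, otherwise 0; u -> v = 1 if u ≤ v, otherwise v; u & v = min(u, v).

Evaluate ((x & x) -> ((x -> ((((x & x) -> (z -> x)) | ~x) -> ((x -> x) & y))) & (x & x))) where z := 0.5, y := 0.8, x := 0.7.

(x & x) = min(0.7, 0.7) = 0.7
(x & x) = min(0.7, 0.7) = 0.7
(z -> x): 0.5 ≤ 0.7, so result = 1
((x & x) -> (z -> x)): 0.7 ≤ 1, so result = 1
~x: Gödel ¬ of 0.7 = 0 (operand ≠ 0)
(((x & x) -> (z -> x)) | ~x) = max(1, 0) = 1
(x -> x): 0.7 ≤ 0.7, so result = 1
((x -> x) & y) = min(1, 0.8) = 0.8
((((x & x) -> (z -> x)) | ~x) -> ((x -> x) & y)): 1 > 0.8, so result = 0.8
(x -> ((((x & x) -> (z -> x)) | ~x) -> ((x -> x) & y))): 0.7 ≤ 0.8, so result = 1
(x & x) = min(0.7, 0.7) = 0.7
((x -> ((((x & x) -> (z -> x)) | ~x) -> ((x -> x) & y))) & (x & x)) = min(1, 0.7) = 0.7
((x & x) -> ((x -> ((((x & x) -> (z -> x)) | ~x) -> ((x -> x) & y))) & (x & x))): 0.7 ≤ 0.7, so result = 1

1.00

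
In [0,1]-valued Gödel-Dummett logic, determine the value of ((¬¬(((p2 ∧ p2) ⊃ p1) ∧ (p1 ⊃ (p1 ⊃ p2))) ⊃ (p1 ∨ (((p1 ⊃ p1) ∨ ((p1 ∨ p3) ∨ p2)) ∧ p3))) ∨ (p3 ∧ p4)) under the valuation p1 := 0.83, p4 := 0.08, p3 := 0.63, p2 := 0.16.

(p2 ∧ p2) = min(0.16, 0.16) = 0.16
((p2 ∧ p2) ⊃ p1): 0.16 ≤ 0.83, so result = 1
(p1 ⊃ p2): 0.83 > 0.16, so result = 0.16
(p1 ⊃ (p1 ⊃ p2)): 0.83 > 0.16, so result = 0.16
(((p2 ∧ p2) ⊃ p1) ∧ (p1 ⊃ (p1 ⊃ p2))) = min(1, 0.16) = 0.16
¬(((p2 ∧ p2) ⊃ p1) ∧ (p1 ⊃ (p1 ⊃ p2))): Gödel ¬ of 0.16 = 0 (operand ≠ 0)
¬¬(((p2 ∧ p2) ⊃ p1) ∧ (p1 ⊃ (p1 ⊃ p2))): Gödel ¬ of 0 = 1 (operand is 0)
(p1 ⊃ p1): 0.83 ≤ 0.83, so result = 1
(p1 ∨ p3) = max(0.83, 0.63) = 0.83
((p1 ∨ p3) ∨ p2) = max(0.83, 0.16) = 0.83
((p1 ⊃ p1) ∨ ((p1 ∨ p3) ∨ p2)) = max(1, 0.83) = 1
(((p1 ⊃ p1) ∨ ((p1 ∨ p3) ∨ p2)) ∧ p3) = min(1, 0.63) = 0.63
(p1 ∨ (((p1 ⊃ p1) ∨ ((p1 ∨ p3) ∨ p2)) ∧ p3)) = max(0.83, 0.63) = 0.83
(¬¬(((p2 ∧ p2) ⊃ p1) ∧ (p1 ⊃ (p1 ⊃ p2))) ⊃ (p1 ∨ (((p1 ⊃ p1) ∨ ((p1 ∨ p3) ∨ p2)) ∧ p3))): 1 > 0.83, so result = 0.83
(p3 ∧ p4) = min(0.63, 0.08) = 0.08
((¬¬(((p2 ∧ p2) ⊃ p1) ∧ (p1 ⊃ (p1 ⊃ p2))) ⊃ (p1 ∨ (((p1 ⊃ p1) ∨ ((p1 ∨ p3) ∨ p2)) ∧ p3))) ∨ (p3 ∧ p4)) = max(0.83, 0.08) = 0.83

0.83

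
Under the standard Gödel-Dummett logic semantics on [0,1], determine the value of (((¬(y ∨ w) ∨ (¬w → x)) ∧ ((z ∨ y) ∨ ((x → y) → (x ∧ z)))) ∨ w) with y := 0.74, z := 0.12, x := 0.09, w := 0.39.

0.74

(y ∨ w) = max(0.74, 0.39) = 0.74
¬(y ∨ w): Gödel ¬ of 0.74 = 0 (operand ≠ 0)
¬w: Gödel ¬ of 0.39 = 0 (operand ≠ 0)
(¬w → x): 0 ≤ 0.09, so result = 1
(¬(y ∨ w) ∨ (¬w → x)) = max(0, 1) = 1
(z ∨ y) = max(0.12, 0.74) = 0.74
(x → y): 0.09 ≤ 0.74, so result = 1
(x ∧ z) = min(0.09, 0.12) = 0.09
((x → y) → (x ∧ z)): 1 > 0.09, so result = 0.09
((z ∨ y) ∨ ((x → y) → (x ∧ z))) = max(0.74, 0.09) = 0.74
((¬(y ∨ w) ∨ (¬w → x)) ∧ ((z ∨ y) ∨ ((x → y) → (x ∧ z)))) = min(1, 0.74) = 0.74
(((¬(y ∨ w) ∨ (¬w → x)) ∧ ((z ∨ y) ∨ ((x → y) → (x ∧ z)))) ∨ w) = max(0.74, 0.39) = 0.74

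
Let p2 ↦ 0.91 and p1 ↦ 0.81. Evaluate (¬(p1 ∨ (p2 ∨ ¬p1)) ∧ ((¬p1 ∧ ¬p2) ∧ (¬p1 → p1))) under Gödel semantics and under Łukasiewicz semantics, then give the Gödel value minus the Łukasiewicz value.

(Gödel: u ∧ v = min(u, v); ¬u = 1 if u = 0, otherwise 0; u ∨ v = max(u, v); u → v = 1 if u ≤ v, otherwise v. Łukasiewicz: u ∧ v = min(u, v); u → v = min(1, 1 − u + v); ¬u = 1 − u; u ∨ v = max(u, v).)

Gödel evaluation:
  ¬p1: Gödel ¬ of 0.81 = 0 (operand ≠ 0)
  (p2 ∨ ¬p1) = max(0.91, 0) = 0.91
  (p1 ∨ (p2 ∨ ¬p1)) = max(0.81, 0.91) = 0.91
  ¬(p1 ∨ (p2 ∨ ¬p1)): Gödel ¬ of 0.91 = 0 (operand ≠ 0)
  ¬p1: Gödel ¬ of 0.81 = 0 (operand ≠ 0)
  ¬p2: Gödel ¬ of 0.91 = 0 (operand ≠ 0)
  (¬p1 ∧ ¬p2) = min(0, 0) = 0
  ¬p1: Gödel ¬ of 0.81 = 0 (operand ≠ 0)
  (¬p1 → p1): 0 ≤ 0.81, so result = 1
  ((¬p1 ∧ ¬p2) ∧ (¬p1 → p1)) = min(0, 1) = 0
  (¬(p1 ∨ (p2 ∨ ¬p1)) ∧ ((¬p1 ∧ ¬p2) ∧ (¬p1 → p1))) = min(0, 0) = 0
  Gödel value = 0
Łukasiewicz evaluation:
  ¬p1: Łukasiewicz ¬ gives 1 − 0.81 = 0.19
  (p2 ∨ ¬p1) = max(0.91, 0.19) = 0.91
  (p1 ∨ (p2 ∨ ¬p1)) = max(0.81, 0.91) = 0.91
  ¬(p1 ∨ (p2 ∨ ¬p1)): Łukasiewicz ¬ gives 1 − 0.91 = 0.09
  ¬p1: Łukasiewicz ¬ gives 1 − 0.81 = 0.19
  ¬p2: Łukasiewicz ¬ gives 1 − 0.91 = 0.09
  (¬p1 ∧ ¬p2) = min(0.19, 0.09) = 0.09
  ¬p1: Łukasiewicz ¬ gives 1 − 0.81 = 0.19
  (¬p1 → p1): min(1, 1 − 0.19 + 0.81) = 1
  ((¬p1 ∧ ¬p2) ∧ (¬p1 → p1)) = min(0.09, 1) = 0.09
  (¬(p1 ∨ (p2 ∨ ¬p1)) ∧ ((¬p1 ∧ ¬p2) ∧ (¬p1 → p1))) = min(0.09, 0.09) = 0.09
  Łukasiewicz value = 0.09
Difference: 0 − 0.09 = -0.09

-0.09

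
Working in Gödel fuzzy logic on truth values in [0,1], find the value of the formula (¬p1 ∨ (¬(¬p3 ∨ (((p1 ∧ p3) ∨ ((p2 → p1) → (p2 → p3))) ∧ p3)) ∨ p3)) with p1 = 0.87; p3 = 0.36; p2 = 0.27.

¬p1: Gödel ¬ of 0.87 = 0 (operand ≠ 0)
¬p3: Gödel ¬ of 0.36 = 0 (operand ≠ 0)
(p1 ∧ p3) = min(0.87, 0.36) = 0.36
(p2 → p1): 0.27 ≤ 0.87, so result = 1
(p2 → p3): 0.27 ≤ 0.36, so result = 1
((p2 → p1) → (p2 → p3)): 1 ≤ 1, so result = 1
((p1 ∧ p3) ∨ ((p2 → p1) → (p2 → p3))) = max(0.36, 1) = 1
(((p1 ∧ p3) ∨ ((p2 → p1) → (p2 → p3))) ∧ p3) = min(1, 0.36) = 0.36
(¬p3 ∨ (((p1 ∧ p3) ∨ ((p2 → p1) → (p2 → p3))) ∧ p3)) = max(0, 0.36) = 0.36
¬(¬p3 ∨ (((p1 ∧ p3) ∨ ((p2 → p1) → (p2 → p3))) ∧ p3)): Gödel ¬ of 0.36 = 0 (operand ≠ 0)
(¬(¬p3 ∨ (((p1 ∧ p3) ∨ ((p2 → p1) → (p2 → p3))) ∧ p3)) ∨ p3) = max(0, 0.36) = 0.36
(¬p1 ∨ (¬(¬p3 ∨ (((p1 ∧ p3) ∨ ((p2 → p1) → (p2 → p3))) ∧ p3)) ∨ p3)) = max(0, 0.36) = 0.36

0.36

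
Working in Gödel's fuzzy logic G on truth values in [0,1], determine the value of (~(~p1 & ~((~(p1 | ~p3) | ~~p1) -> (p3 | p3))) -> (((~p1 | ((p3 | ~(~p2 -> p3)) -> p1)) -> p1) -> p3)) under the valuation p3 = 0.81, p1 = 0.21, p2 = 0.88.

0.81

~p1: Gödel ¬ of 0.21 = 0 (operand ≠ 0)
~p3: Gödel ¬ of 0.81 = 0 (operand ≠ 0)
(p1 | ~p3) = max(0.21, 0) = 0.21
~(p1 | ~p3): Gödel ¬ of 0.21 = 0 (operand ≠ 0)
~p1: Gödel ¬ of 0.21 = 0 (operand ≠ 0)
~~p1: Gödel ¬ of 0 = 1 (operand is 0)
(~(p1 | ~p3) | ~~p1) = max(0, 1) = 1
(p3 | p3) = max(0.81, 0.81) = 0.81
((~(p1 | ~p3) | ~~p1) -> (p3 | p3)): 1 > 0.81, so result = 0.81
~((~(p1 | ~p3) | ~~p1) -> (p3 | p3)): Gödel ¬ of 0.81 = 0 (operand ≠ 0)
(~p1 & ~((~(p1 | ~p3) | ~~p1) -> (p3 | p3))) = min(0, 0) = 0
~(~p1 & ~((~(p1 | ~p3) | ~~p1) -> (p3 | p3))): Gödel ¬ of 0 = 1 (operand is 0)
~p1: Gödel ¬ of 0.21 = 0 (operand ≠ 0)
~p2: Gödel ¬ of 0.88 = 0 (operand ≠ 0)
(~p2 -> p3): 0 ≤ 0.81, so result = 1
~(~p2 -> p3): Gödel ¬ of 1 = 0 (operand ≠ 0)
(p3 | ~(~p2 -> p3)) = max(0.81, 0) = 0.81
((p3 | ~(~p2 -> p3)) -> p1): 0.81 > 0.21, so result = 0.21
(~p1 | ((p3 | ~(~p2 -> p3)) -> p1)) = max(0, 0.21) = 0.21
((~p1 | ((p3 | ~(~p2 -> p3)) -> p1)) -> p1): 0.21 ≤ 0.21, so result = 1
(((~p1 | ((p3 | ~(~p2 -> p3)) -> p1)) -> p1) -> p3): 1 > 0.81, so result = 0.81
(~(~p1 & ~((~(p1 | ~p3) | ~~p1) -> (p3 | p3))) -> (((~p1 | ((p3 | ~(~p2 -> p3)) -> p1)) -> p1) -> p3)): 1 > 0.81, so result = 0.81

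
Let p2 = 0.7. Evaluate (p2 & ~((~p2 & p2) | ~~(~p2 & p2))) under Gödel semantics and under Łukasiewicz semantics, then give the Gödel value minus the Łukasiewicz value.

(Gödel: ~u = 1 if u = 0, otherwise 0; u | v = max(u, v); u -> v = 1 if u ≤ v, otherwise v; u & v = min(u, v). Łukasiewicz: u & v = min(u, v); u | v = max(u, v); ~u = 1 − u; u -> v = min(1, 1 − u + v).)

Gödel evaluation:
  ~p2: Gödel ¬ of 0.7 = 0 (operand ≠ 0)
  (~p2 & p2) = min(0, 0.7) = 0
  ~p2: Gödel ¬ of 0.7 = 0 (operand ≠ 0)
  (~p2 & p2) = min(0, 0.7) = 0
  ~(~p2 & p2): Gödel ¬ of 0 = 1 (operand is 0)
  ~~(~p2 & p2): Gödel ¬ of 1 = 0 (operand ≠ 0)
  ((~p2 & p2) | ~~(~p2 & p2)) = max(0, 0) = 0
  ~((~p2 & p2) | ~~(~p2 & p2)): Gödel ¬ of 0 = 1 (operand is 0)
  (p2 & ~((~p2 & p2) | ~~(~p2 & p2))) = min(0.7, 1) = 0.7
  Gödel value = 0.7
Łukasiewicz evaluation:
  ~p2: Łukasiewicz ¬ gives 1 − 0.7 = 0.3
  (~p2 & p2) = min(0.3, 0.7) = 0.3
  ~p2: Łukasiewicz ¬ gives 1 − 0.7 = 0.3
  (~p2 & p2) = min(0.3, 0.7) = 0.3
  ~(~p2 & p2): Łukasiewicz ¬ gives 1 − 0.3 = 0.7
  ~~(~p2 & p2): Łukasiewicz ¬ gives 1 − 0.7 = 0.3
  ((~p2 & p2) | ~~(~p2 & p2)) = max(0.3, 0.3) = 0.3
  ~((~p2 & p2) | ~~(~p2 & p2)): Łukasiewicz ¬ gives 1 − 0.3 = 0.7
  (p2 & ~((~p2 & p2) | ~~(~p2 & p2))) = min(0.7, 0.7) = 0.7
  Łukasiewicz value = 0.7
Difference: 0.7 − 0.7 = 0.00

0.00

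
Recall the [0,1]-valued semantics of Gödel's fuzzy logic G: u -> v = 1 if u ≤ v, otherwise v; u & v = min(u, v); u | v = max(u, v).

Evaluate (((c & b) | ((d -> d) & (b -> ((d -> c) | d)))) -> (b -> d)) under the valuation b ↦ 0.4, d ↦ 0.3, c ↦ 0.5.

(c & b) = min(0.5, 0.4) = 0.4
(d -> d): 0.3 ≤ 0.3, so result = 1
(d -> c): 0.3 ≤ 0.5, so result = 1
((d -> c) | d) = max(1, 0.3) = 1
(b -> ((d -> c) | d)): 0.4 ≤ 1, so result = 1
((d -> d) & (b -> ((d -> c) | d))) = min(1, 1) = 1
((c & b) | ((d -> d) & (b -> ((d -> c) | d)))) = max(0.4, 1) = 1
(b -> d): 0.4 > 0.3, so result = 0.3
(((c & b) | ((d -> d) & (b -> ((d -> c) | d)))) -> (b -> d)): 1 > 0.3, so result = 0.3

0.30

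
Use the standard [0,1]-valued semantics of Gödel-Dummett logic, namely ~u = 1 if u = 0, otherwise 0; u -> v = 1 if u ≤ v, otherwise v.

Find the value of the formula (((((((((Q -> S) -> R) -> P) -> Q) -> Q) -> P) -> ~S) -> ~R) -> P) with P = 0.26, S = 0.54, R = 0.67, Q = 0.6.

0.26

(Q -> S): 0.6 > 0.54, so result = 0.54
((Q -> S) -> R): 0.54 ≤ 0.67, so result = 1
(((Q -> S) -> R) -> P): 1 > 0.26, so result = 0.26
((((Q -> S) -> R) -> P) -> Q): 0.26 ≤ 0.6, so result = 1
(((((Q -> S) -> R) -> P) -> Q) -> Q): 1 > 0.6, so result = 0.6
((((((Q -> S) -> R) -> P) -> Q) -> Q) -> P): 0.6 > 0.26, so result = 0.26
~S: Gödel ¬ of 0.54 = 0 (operand ≠ 0)
(((((((Q -> S) -> R) -> P) -> Q) -> Q) -> P) -> ~S): 0.26 > 0, so result = 0
~R: Gödel ¬ of 0.67 = 0 (operand ≠ 0)
((((((((Q -> S) -> R) -> P) -> Q) -> Q) -> P) -> ~S) -> ~R): 0 ≤ 0, so result = 1
(((((((((Q -> S) -> R) -> P) -> Q) -> Q) -> P) -> ~S) -> ~R) -> P): 1 > 0.26, so result = 0.26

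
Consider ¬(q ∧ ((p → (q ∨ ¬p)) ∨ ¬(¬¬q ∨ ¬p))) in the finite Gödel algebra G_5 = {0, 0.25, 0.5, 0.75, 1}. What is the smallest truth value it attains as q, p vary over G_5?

0.00

The minimum is attained at q = 0.25, p = 0:
  ¬p: Gödel ¬ of 0 = 1 (operand is 0)
  (q ∨ ¬p) = max(0.25, 1) = 1
  (p → (q ∨ ¬p)): 0 ≤ 1, so result = 1
  ¬q: Gödel ¬ of 0.25 = 0 (operand ≠ 0)
  ¬¬q: Gödel ¬ of 0 = 1 (operand is 0)
  ¬p: Gödel ¬ of 0 = 1 (operand is 0)
  (¬¬q ∨ ¬p) = max(1, 1) = 1
  ¬(¬¬q ∨ ¬p): Gödel ¬ of 1 = 0 (operand ≠ 0)
  ((p → (q ∨ ¬p)) ∨ ¬(¬¬q ∨ ¬p)) = max(1, 0) = 1
  (q ∧ ((p → (q ∨ ¬p)) ∨ ¬(¬¬q ∨ ¬p))) = min(0.25, 1) = 0.25
  ¬(q ∧ ((p → (q ∨ ¬p)) ∨ ¬(¬¬q ∨ ¬p))): Gödel ¬ of 0.25 = 0 (operand ≠ 0)
Checking all 25 assignments confirms none give a value below 0.00.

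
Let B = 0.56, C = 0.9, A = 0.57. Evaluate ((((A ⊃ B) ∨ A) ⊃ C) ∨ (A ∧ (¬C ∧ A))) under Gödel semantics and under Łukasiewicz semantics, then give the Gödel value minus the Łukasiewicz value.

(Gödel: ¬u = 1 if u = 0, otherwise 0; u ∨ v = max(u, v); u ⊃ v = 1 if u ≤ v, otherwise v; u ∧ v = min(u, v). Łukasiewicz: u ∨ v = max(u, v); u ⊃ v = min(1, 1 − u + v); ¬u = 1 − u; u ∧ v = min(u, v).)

Gödel evaluation:
  (A ⊃ B): 0.57 > 0.56, so result = 0.56
  ((A ⊃ B) ∨ A) = max(0.56, 0.57) = 0.57
  (((A ⊃ B) ∨ A) ⊃ C): 0.57 ≤ 0.9, so result = 1
  ¬C: Gödel ¬ of 0.9 = 0 (operand ≠ 0)
  (¬C ∧ A) = min(0, 0.57) = 0
  (A ∧ (¬C ∧ A)) = min(0.57, 0) = 0
  ((((A ⊃ B) ∨ A) ⊃ C) ∨ (A ∧ (¬C ∧ A))) = max(1, 0) = 1
  Gödel value = 1
Łukasiewicz evaluation:
  (A ⊃ B): min(1, 1 − 0.57 + 0.56) = 0.99
  ((A ⊃ B) ∨ A) = max(0.99, 0.57) = 0.99
  (((A ⊃ B) ∨ A) ⊃ C): min(1, 1 − 0.99 + 0.9) = 0.91
  ¬C: Łukasiewicz ¬ gives 1 − 0.9 = 0.1
  (¬C ∧ A) = min(0.1, 0.57) = 0.1
  (A ∧ (¬C ∧ A)) = min(0.57, 0.1) = 0.1
  ((((A ⊃ B) ∨ A) ⊃ C) ∨ (A ∧ (¬C ∧ A))) = max(0.91, 0.1) = 0.91
  Łukasiewicz value = 0.91
Difference: 1 − 0.91 = 0.09

0.09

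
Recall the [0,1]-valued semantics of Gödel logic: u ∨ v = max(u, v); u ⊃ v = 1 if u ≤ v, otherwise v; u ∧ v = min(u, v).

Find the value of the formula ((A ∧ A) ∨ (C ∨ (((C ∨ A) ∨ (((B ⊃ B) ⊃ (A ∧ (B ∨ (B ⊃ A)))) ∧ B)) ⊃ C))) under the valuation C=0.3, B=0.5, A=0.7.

(A ∧ A) = min(0.7, 0.7) = 0.7
(C ∨ A) = max(0.3, 0.7) = 0.7
(B ⊃ B): 0.5 ≤ 0.5, so result = 1
(B ⊃ A): 0.5 ≤ 0.7, so result = 1
(B ∨ (B ⊃ A)) = max(0.5, 1) = 1
(A ∧ (B ∨ (B ⊃ A))) = min(0.7, 1) = 0.7
((B ⊃ B) ⊃ (A ∧ (B ∨ (B ⊃ A)))): 1 > 0.7, so result = 0.7
(((B ⊃ B) ⊃ (A ∧ (B ∨ (B ⊃ A)))) ∧ B) = min(0.7, 0.5) = 0.5
((C ∨ A) ∨ (((B ⊃ B) ⊃ (A ∧ (B ∨ (B ⊃ A)))) ∧ B)) = max(0.7, 0.5) = 0.7
(((C ∨ A) ∨ (((B ⊃ B) ⊃ (A ∧ (B ∨ (B ⊃ A)))) ∧ B)) ⊃ C): 0.7 > 0.3, so result = 0.3
(C ∨ (((C ∨ A) ∨ (((B ⊃ B) ⊃ (A ∧ (B ∨ (B ⊃ A)))) ∧ B)) ⊃ C)) = max(0.3, 0.3) = 0.3
((A ∧ A) ∨ (C ∨ (((C ∨ A) ∨ (((B ⊃ B) ⊃ (A ∧ (B ∨ (B ⊃ A)))) ∧ B)) ⊃ C))) = max(0.7, 0.3) = 0.7

0.70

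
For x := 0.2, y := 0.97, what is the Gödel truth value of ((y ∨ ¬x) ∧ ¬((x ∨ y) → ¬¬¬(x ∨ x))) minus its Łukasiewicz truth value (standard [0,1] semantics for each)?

0.80

Gödel evaluation:
  ¬x: Gödel ¬ of 0.2 = 0 (operand ≠ 0)
  (y ∨ ¬x) = max(0.97, 0) = 0.97
  (x ∨ y) = max(0.2, 0.97) = 0.97
  (x ∨ x) = max(0.2, 0.2) = 0.2
  ¬(x ∨ x): Gödel ¬ of 0.2 = 0 (operand ≠ 0)
  ¬¬(x ∨ x): Gödel ¬ of 0 = 1 (operand is 0)
  ¬¬¬(x ∨ x): Gödel ¬ of 1 = 0 (operand ≠ 0)
  ((x ∨ y) → ¬¬¬(x ∨ x)): 0.97 > 0, so result = 0
  ¬((x ∨ y) → ¬¬¬(x ∨ x)): Gödel ¬ of 0 = 1 (operand is 0)
  ((y ∨ ¬x) ∧ ¬((x ∨ y) → ¬¬¬(x ∨ x))) = min(0.97, 1) = 0.97
  Gödel value = 0.97
Łukasiewicz evaluation:
  ¬x: Łukasiewicz ¬ gives 1 − 0.2 = 0.8
  (y ∨ ¬x) = max(0.97, 0.8) = 0.97
  (x ∨ y) = max(0.2, 0.97) = 0.97
  (x ∨ x) = max(0.2, 0.2) = 0.2
  ¬(x ∨ x): Łukasiewicz ¬ gives 1 − 0.2 = 0.8
  ¬¬(x ∨ x): Łukasiewicz ¬ gives 1 − 0.8 = 0.2
  ¬¬¬(x ∨ x): Łukasiewicz ¬ gives 1 − 0.2 = 0.8
  ((x ∨ y) → ¬¬¬(x ∨ x)): min(1, 1 − 0.97 + 0.8) = 0.83
  ¬((x ∨ y) → ¬¬¬(x ∨ x)): Łukasiewicz ¬ gives 1 − 0.83 = 0.17
  ((y ∨ ¬x) ∧ ¬((x ∨ y) → ¬¬¬(x ∨ x))) = min(0.97, 0.17) = 0.17
  Łukasiewicz value = 0.17
Difference: 0.97 − 0.17 = 0.80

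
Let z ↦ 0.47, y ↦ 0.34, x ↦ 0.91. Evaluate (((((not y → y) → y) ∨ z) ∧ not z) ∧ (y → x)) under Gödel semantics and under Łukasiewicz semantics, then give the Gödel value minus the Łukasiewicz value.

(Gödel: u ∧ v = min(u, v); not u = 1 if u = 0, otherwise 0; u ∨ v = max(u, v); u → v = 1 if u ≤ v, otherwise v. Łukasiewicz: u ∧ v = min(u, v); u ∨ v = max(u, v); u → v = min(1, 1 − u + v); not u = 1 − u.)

Gödel evaluation:
  not y: Gödel ¬ of 0.34 = 0 (operand ≠ 0)
  (not y → y): 0 ≤ 0.34, so result = 1
  ((not y → y) → y): 1 > 0.34, so result = 0.34
  (((not y → y) → y) ∨ z) = max(0.34, 0.47) = 0.47
  not z: Gödel ¬ of 0.47 = 0 (operand ≠ 0)
  ((((not y → y) → y) ∨ z) ∧ not z) = min(0.47, 0) = 0
  (y → x): 0.34 ≤ 0.91, so result = 1
  (((((not y → y) → y) ∨ z) ∧ not z) ∧ (y → x)) = min(0, 1) = 0
  Gödel value = 0
Łukasiewicz evaluation:
  not y: Łukasiewicz ¬ gives 1 − 0.34 = 0.66
  (not y → y): min(1, 1 − 0.66 + 0.34) = 0.68
  ((not y → y) → y): min(1, 1 − 0.68 + 0.34) = 0.66
  (((not y → y) → y) ∨ z) = max(0.66, 0.47) = 0.66
  not z: Łukasiewicz ¬ gives 1 − 0.47 = 0.53
  ((((not y → y) → y) ∨ z) ∧ not z) = min(0.66, 0.53) = 0.53
  (y → x): min(1, 1 − 0.34 + 0.91) = 1
  (((((not y → y) → y) ∨ z) ∧ not z) ∧ (y → x)) = min(0.53, 1) = 0.53
  Łukasiewicz value = 0.53
Difference: 0 − 0.53 = -0.53

-0.53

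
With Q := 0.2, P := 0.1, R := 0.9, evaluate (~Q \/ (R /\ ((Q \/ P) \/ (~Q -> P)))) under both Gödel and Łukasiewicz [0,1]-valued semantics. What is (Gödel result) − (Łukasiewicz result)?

Gödel evaluation:
  ~Q: Gödel ¬ of 0.2 = 0 (operand ≠ 0)
  (Q \/ P) = max(0.2, 0.1) = 0.2
  ~Q: Gödel ¬ of 0.2 = 0 (operand ≠ 0)
  (~Q -> P): 0 ≤ 0.1, so result = 1
  ((Q \/ P) \/ (~Q -> P)) = max(0.2, 1) = 1
  (R /\ ((Q \/ P) \/ (~Q -> P))) = min(0.9, 1) = 0.9
  (~Q \/ (R /\ ((Q \/ P) \/ (~Q -> P)))) = max(0, 0.9) = 0.9
  Gödel value = 0.9
Łukasiewicz evaluation:
  ~Q: Łukasiewicz ¬ gives 1 − 0.2 = 0.8
  (Q \/ P) = max(0.2, 0.1) = 0.2
  ~Q: Łukasiewicz ¬ gives 1 − 0.2 = 0.8
  (~Q -> P): min(1, 1 − 0.8 + 0.1) = 0.3
  ((Q \/ P) \/ (~Q -> P)) = max(0.2, 0.3) = 0.3
  (R /\ ((Q \/ P) \/ (~Q -> P))) = min(0.9, 0.3) = 0.3
  (~Q \/ (R /\ ((Q \/ P) \/ (~Q -> P)))) = max(0.8, 0.3) = 0.8
  Łukasiewicz value = 0.8
Difference: 0.9 − 0.8 = 0.10

0.10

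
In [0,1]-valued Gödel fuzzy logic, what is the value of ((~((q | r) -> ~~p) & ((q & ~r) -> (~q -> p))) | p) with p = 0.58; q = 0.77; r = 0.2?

0.58

(q | r) = max(0.77, 0.2) = 0.77
~p: Gödel ¬ of 0.58 = 0 (operand ≠ 0)
~~p: Gödel ¬ of 0 = 1 (operand is 0)
((q | r) -> ~~p): 0.77 ≤ 1, so result = 1
~((q | r) -> ~~p): Gödel ¬ of 1 = 0 (operand ≠ 0)
~r: Gödel ¬ of 0.2 = 0 (operand ≠ 0)
(q & ~r) = min(0.77, 0) = 0
~q: Gödel ¬ of 0.77 = 0 (operand ≠ 0)
(~q -> p): 0 ≤ 0.58, so result = 1
((q & ~r) -> (~q -> p)): 0 ≤ 1, so result = 1
(~((q | r) -> ~~p) & ((q & ~r) -> (~q -> p))) = min(0, 1) = 0
((~((q | r) -> ~~p) & ((q & ~r) -> (~q -> p))) | p) = max(0, 0.58) = 0.58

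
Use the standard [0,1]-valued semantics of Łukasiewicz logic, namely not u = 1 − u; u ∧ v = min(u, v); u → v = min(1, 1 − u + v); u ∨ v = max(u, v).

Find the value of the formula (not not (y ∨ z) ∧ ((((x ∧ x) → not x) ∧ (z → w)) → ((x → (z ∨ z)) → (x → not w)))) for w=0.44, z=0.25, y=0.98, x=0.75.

0.98

(y ∨ z) = max(0.98, 0.25) = 0.98
not (y ∨ z): Łukasiewicz ¬ gives 1 − 0.98 = 0.02
not not (y ∨ z): Łukasiewicz ¬ gives 1 − 0.02 = 0.98
(x ∧ x) = min(0.75, 0.75) = 0.75
not x: Łukasiewicz ¬ gives 1 − 0.75 = 0.25
((x ∧ x) → not x): min(1, 1 − 0.75 + 0.25) = 0.5
(z → w): min(1, 1 − 0.25 + 0.44) = 1
(((x ∧ x) → not x) ∧ (z → w)) = min(0.5, 1) = 0.5
(z ∨ z) = max(0.25, 0.25) = 0.25
(x → (z ∨ z)): min(1, 1 − 0.75 + 0.25) = 0.5
not w: Łukasiewicz ¬ gives 1 − 0.44 = 0.56
(x → not w): min(1, 1 − 0.75 + 0.56) = 0.81
((x → (z ∨ z)) → (x → not w)): min(1, 1 − 0.5 + 0.81) = 1
((((x ∧ x) → not x) ∧ (z → w)) → ((x → (z ∨ z)) → (x → not w))): min(1, 1 − 0.5 + 1) = 1
(not not (y ∨ z) ∧ ((((x ∧ x) → not x) ∧ (z → w)) → ((x → (z ∨ z)) → (x → not w)))) = min(0.98, 1) = 0.98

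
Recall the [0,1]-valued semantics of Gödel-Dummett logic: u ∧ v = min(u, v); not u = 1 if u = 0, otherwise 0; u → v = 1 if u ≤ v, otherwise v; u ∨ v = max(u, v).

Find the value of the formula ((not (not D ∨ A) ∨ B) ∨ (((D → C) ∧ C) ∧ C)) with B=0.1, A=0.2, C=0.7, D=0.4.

0.70

not D: Gödel ¬ of 0.4 = 0 (operand ≠ 0)
(not D ∨ A) = max(0, 0.2) = 0.2
not (not D ∨ A): Gödel ¬ of 0.2 = 0 (operand ≠ 0)
(not (not D ∨ A) ∨ B) = max(0, 0.1) = 0.1
(D → C): 0.4 ≤ 0.7, so result = 1
((D → C) ∧ C) = min(1, 0.7) = 0.7
(((D → C) ∧ C) ∧ C) = min(0.7, 0.7) = 0.7
((not (not D ∨ A) ∨ B) ∨ (((D → C) ∧ C) ∧ C)) = max(0.1, 0.7) = 0.7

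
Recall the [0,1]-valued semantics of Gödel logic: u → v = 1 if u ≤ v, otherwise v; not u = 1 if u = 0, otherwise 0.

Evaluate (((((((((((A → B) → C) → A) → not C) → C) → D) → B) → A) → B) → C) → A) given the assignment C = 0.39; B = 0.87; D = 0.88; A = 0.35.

0.35

(A → B): 0.35 ≤ 0.87, so result = 1
((A → B) → C): 1 > 0.39, so result = 0.39
(((A → B) → C) → A): 0.39 > 0.35, so result = 0.35
not C: Gödel ¬ of 0.39 = 0 (operand ≠ 0)
((((A → B) → C) → A) → not C): 0.35 > 0, so result = 0
(((((A → B) → C) → A) → not C) → C): 0 ≤ 0.39, so result = 1
((((((A → B) → C) → A) → not C) → C) → D): 1 > 0.88, so result = 0.88
(((((((A → B) → C) → A) → not C) → C) → D) → B): 0.88 > 0.87, so result = 0.87
((((((((A → B) → C) → A) → not C) → C) → D) → B) → A): 0.87 > 0.35, so result = 0.35
(((((((((A → B) → C) → A) → not C) → C) → D) → B) → A) → B): 0.35 ≤ 0.87, so result = 1
((((((((((A → B) → C) → A) → not C) → C) → D) → B) → A) → B) → C): 1 > 0.39, so result = 0.39
(((((((((((A → B) → C) → A) → not C) → C) → D) → B) → A) → B) → C) → A): 0.39 > 0.35, so result = 0.35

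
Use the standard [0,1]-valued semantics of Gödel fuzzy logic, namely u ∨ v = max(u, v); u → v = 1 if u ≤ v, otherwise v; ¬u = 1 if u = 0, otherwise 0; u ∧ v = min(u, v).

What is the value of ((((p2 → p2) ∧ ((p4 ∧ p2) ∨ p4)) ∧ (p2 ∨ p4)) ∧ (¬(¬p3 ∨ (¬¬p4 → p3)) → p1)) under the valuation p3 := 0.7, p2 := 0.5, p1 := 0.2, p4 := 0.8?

0.80

(p2 → p2): 0.5 ≤ 0.5, so result = 1
(p4 ∧ p2) = min(0.8, 0.5) = 0.5
((p4 ∧ p2) ∨ p4) = max(0.5, 0.8) = 0.8
((p2 → p2) ∧ ((p4 ∧ p2) ∨ p4)) = min(1, 0.8) = 0.8
(p2 ∨ p4) = max(0.5, 0.8) = 0.8
(((p2 → p2) ∧ ((p4 ∧ p2) ∨ p4)) ∧ (p2 ∨ p4)) = min(0.8, 0.8) = 0.8
¬p3: Gödel ¬ of 0.7 = 0 (operand ≠ 0)
¬p4: Gödel ¬ of 0.8 = 0 (operand ≠ 0)
¬¬p4: Gödel ¬ of 0 = 1 (operand is 0)
(¬¬p4 → p3): 1 > 0.7, so result = 0.7
(¬p3 ∨ (¬¬p4 → p3)) = max(0, 0.7) = 0.7
¬(¬p3 ∨ (¬¬p4 → p3)): Gödel ¬ of 0.7 = 0 (operand ≠ 0)
(¬(¬p3 ∨ (¬¬p4 → p3)) → p1): 0 ≤ 0.2, so result = 1
((((p2 → p2) ∧ ((p4 ∧ p2) ∨ p4)) ∧ (p2 ∨ p4)) ∧ (¬(¬p3 ∨ (¬¬p4 → p3)) → p1)) = min(0.8, 1) = 0.8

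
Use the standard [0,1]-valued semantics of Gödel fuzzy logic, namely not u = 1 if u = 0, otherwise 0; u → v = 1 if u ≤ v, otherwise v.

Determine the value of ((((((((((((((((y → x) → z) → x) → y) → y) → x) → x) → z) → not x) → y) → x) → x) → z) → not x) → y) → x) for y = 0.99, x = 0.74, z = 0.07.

0.74

(y → x): 0.99 > 0.74, so result = 0.74
((y → x) → z): 0.74 > 0.07, so result = 0.07
(((y → x) → z) → x): 0.07 ≤ 0.74, so result = 1
((((y → x) → z) → x) → y): 1 > 0.99, so result = 0.99
(((((y → x) → z) → x) → y) → y): 0.99 ≤ 0.99, so result = 1
((((((y → x) → z) → x) → y) → y) → x): 1 > 0.74, so result = 0.74
(((((((y → x) → z) → x) → y) → y) → x) → x): 0.74 ≤ 0.74, so result = 1
((((((((y → x) → z) → x) → y) → y) → x) → x) → z): 1 > 0.07, so result = 0.07
not x: Gödel ¬ of 0.74 = 0 (operand ≠ 0)
(((((((((y → x) → z) → x) → y) → y) → x) → x) → z) → not x): 0.07 > 0, so result = 0
((((((((((y → x) → z) → x) → y) → y) → x) → x) → z) → not x) → y): 0 ≤ 0.99, so result = 1
(((((((((((y → x) → z) → x) → y) → y) → x) → x) → z) → not x) → y) → x): 1 > 0.74, so result = 0.74
((((((((((((y → x) → z) → x) → y) → y) → x) → x) → z) → not x) → y) → x) → x): 0.74 ≤ 0.74, so result = 1
(((((((((((((y → x) → z) → x) → y) → y) → x) → x) → z) → not x) → y) → x) → x) → z): 1 > 0.07, so result = 0.07
not x: Gödel ¬ of 0.74 = 0 (operand ≠ 0)
((((((((((((((y → x) → z) → x) → y) → y) → x) → x) → z) → not x) → y) → x) → x) → z) → not x): 0.07 > 0, so result = 0
(((((((((((((((y → x) → z) → x) → y) → y) → x) → x) → z) → not x) → y) → x) → x) → z) → not x) → y): 0 ≤ 0.99, so result = 1
((((((((((((((((y → x) → z) → x) → y) → y) → x) → x) → z) → not x) → y) → x) → x) → z) → not x) → y) → x): 1 > 0.74, so result = 0.74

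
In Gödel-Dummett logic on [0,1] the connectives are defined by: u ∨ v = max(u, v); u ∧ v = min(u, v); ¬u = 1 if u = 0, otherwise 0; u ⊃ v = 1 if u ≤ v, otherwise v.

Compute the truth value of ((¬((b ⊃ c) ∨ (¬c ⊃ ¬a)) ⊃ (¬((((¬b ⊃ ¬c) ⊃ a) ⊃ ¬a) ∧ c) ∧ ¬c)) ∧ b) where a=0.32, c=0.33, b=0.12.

0.12

(b ⊃ c): 0.12 ≤ 0.33, so result = 1
¬c: Gödel ¬ of 0.33 = 0 (operand ≠ 0)
¬a: Gödel ¬ of 0.32 = 0 (operand ≠ 0)
(¬c ⊃ ¬a): 0 ≤ 0, so result = 1
((b ⊃ c) ∨ (¬c ⊃ ¬a)) = max(1, 1) = 1
¬((b ⊃ c) ∨ (¬c ⊃ ¬a)): Gödel ¬ of 1 = 0 (operand ≠ 0)
¬b: Gödel ¬ of 0.12 = 0 (operand ≠ 0)
¬c: Gödel ¬ of 0.33 = 0 (operand ≠ 0)
(¬b ⊃ ¬c): 0 ≤ 0, so result = 1
((¬b ⊃ ¬c) ⊃ a): 1 > 0.32, so result = 0.32
¬a: Gödel ¬ of 0.32 = 0 (operand ≠ 0)
(((¬b ⊃ ¬c) ⊃ a) ⊃ ¬a): 0.32 > 0, so result = 0
((((¬b ⊃ ¬c) ⊃ a) ⊃ ¬a) ∧ c) = min(0, 0.33) = 0
¬((((¬b ⊃ ¬c) ⊃ a) ⊃ ¬a) ∧ c): Gödel ¬ of 0 = 1 (operand is 0)
¬c: Gödel ¬ of 0.33 = 0 (operand ≠ 0)
(¬((((¬b ⊃ ¬c) ⊃ a) ⊃ ¬a) ∧ c) ∧ ¬c) = min(1, 0) = 0
(¬((b ⊃ c) ∨ (¬c ⊃ ¬a)) ⊃ (¬((((¬b ⊃ ¬c) ⊃ a) ⊃ ¬a) ∧ c) ∧ ¬c)): 0 ≤ 0, so result = 1
((¬((b ⊃ c) ∨ (¬c ⊃ ¬a)) ⊃ (¬((((¬b ⊃ ¬c) ⊃ a) ⊃ ¬a) ∧ c) ∧ ¬c)) ∧ b) = min(1, 0.12) = 0.12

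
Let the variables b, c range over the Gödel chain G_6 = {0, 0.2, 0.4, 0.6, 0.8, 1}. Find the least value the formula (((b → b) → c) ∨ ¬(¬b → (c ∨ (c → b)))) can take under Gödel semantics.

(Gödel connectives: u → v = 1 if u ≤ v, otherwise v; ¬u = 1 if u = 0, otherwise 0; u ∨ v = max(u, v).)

The minimum is attained at b = 0, c = 0:
  (b → b): 0 ≤ 0, so result = 1
  ((b → b) → c): 1 > 0, so result = 0
  ¬b: Gödel ¬ of 0 = 1 (operand is 0)
  (c → b): 0 ≤ 0, so result = 1
  (c ∨ (c → b)) = max(0, 1) = 1
  (¬b → (c ∨ (c → b))): 1 ≤ 1, so result = 1
  ¬(¬b → (c ∨ (c → b))): Gödel ¬ of 1 = 0 (operand ≠ 0)
  (((b → b) → c) ∨ ¬(¬b → (c ∨ (c → b)))) = max(0, 0) = 0
Checking all 36 assignments confirms none give a value below 0.00.

0.00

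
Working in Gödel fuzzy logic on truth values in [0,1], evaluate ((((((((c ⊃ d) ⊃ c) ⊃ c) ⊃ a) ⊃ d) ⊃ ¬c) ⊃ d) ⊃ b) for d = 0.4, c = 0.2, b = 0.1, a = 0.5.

(c ⊃ d): 0.2 ≤ 0.4, so result = 1
((c ⊃ d) ⊃ c): 1 > 0.2, so result = 0.2
(((c ⊃ d) ⊃ c) ⊃ c): 0.2 ≤ 0.2, so result = 1
((((c ⊃ d) ⊃ c) ⊃ c) ⊃ a): 1 > 0.5, so result = 0.5
(((((c ⊃ d) ⊃ c) ⊃ c) ⊃ a) ⊃ d): 0.5 > 0.4, so result = 0.4
¬c: Gödel ¬ of 0.2 = 0 (operand ≠ 0)
((((((c ⊃ d) ⊃ c) ⊃ c) ⊃ a) ⊃ d) ⊃ ¬c): 0.4 > 0, so result = 0
(((((((c ⊃ d) ⊃ c) ⊃ c) ⊃ a) ⊃ d) ⊃ ¬c) ⊃ d): 0 ≤ 0.4, so result = 1
((((((((c ⊃ d) ⊃ c) ⊃ c) ⊃ a) ⊃ d) ⊃ ¬c) ⊃ d) ⊃ b): 1 > 0.1, so result = 0.1

0.10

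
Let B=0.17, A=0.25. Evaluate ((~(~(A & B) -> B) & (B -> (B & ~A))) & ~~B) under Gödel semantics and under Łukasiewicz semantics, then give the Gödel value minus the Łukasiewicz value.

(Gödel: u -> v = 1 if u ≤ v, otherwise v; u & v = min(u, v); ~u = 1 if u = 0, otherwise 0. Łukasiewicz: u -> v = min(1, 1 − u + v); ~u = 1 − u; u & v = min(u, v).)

Gödel evaluation:
  (A & B) = min(0.25, 0.17) = 0.17
  ~(A & B): Gödel ¬ of 0.17 = 0 (operand ≠ 0)
  (~(A & B) -> B): 0 ≤ 0.17, so result = 1
  ~(~(A & B) -> B): Gödel ¬ of 1 = 0 (operand ≠ 0)
  ~A: Gödel ¬ of 0.25 = 0 (operand ≠ 0)
  (B & ~A) = min(0.17, 0) = 0
  (B -> (B & ~A)): 0.17 > 0, so result = 0
  (~(~(A & B) -> B) & (B -> (B & ~A))) = min(0, 0) = 0
  ~B: Gödel ¬ of 0.17 = 0 (operand ≠ 0)
  ~~B: Gödel ¬ of 0 = 1 (operand is 0)
  ((~(~(A & B) -> B) & (B -> (B & ~A))) & ~~B) = min(0, 1) = 0
  Gödel value = 0
Łukasiewicz evaluation:
  (A & B) = min(0.25, 0.17) = 0.17
  ~(A & B): Łukasiewicz ¬ gives 1 − 0.17 = 0.83
  (~(A & B) -> B): min(1, 1 − 0.83 + 0.17) = 0.34
  ~(~(A & B) -> B): Łukasiewicz ¬ gives 1 − 0.34 = 0.66
  ~A: Łukasiewicz ¬ gives 1 − 0.25 = 0.75
  (B & ~A) = min(0.17, 0.75) = 0.17
  (B -> (B & ~A)): min(1, 1 − 0.17 + 0.17) = 1
  (~(~(A & B) -> B) & (B -> (B & ~A))) = min(0.66, 1) = 0.66
  ~B: Łukasiewicz ¬ gives 1 − 0.17 = 0.83
  ~~B: Łukasiewicz ¬ gives 1 − 0.83 = 0.17
  ((~(~(A & B) -> B) & (B -> (B & ~A))) & ~~B) = min(0.66, 0.17) = 0.17
  Łukasiewicz value = 0.17
Difference: 0 − 0.17 = -0.17

-0.17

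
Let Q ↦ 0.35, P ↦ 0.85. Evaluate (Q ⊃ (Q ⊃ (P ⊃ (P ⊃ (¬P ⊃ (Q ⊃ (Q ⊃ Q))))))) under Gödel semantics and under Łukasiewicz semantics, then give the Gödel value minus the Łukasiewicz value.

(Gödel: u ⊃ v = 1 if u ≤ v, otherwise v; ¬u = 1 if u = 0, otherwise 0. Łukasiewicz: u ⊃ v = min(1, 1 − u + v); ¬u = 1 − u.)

0.00

Gödel evaluation:
  ¬P: Gödel ¬ of 0.85 = 0 (operand ≠ 0)
  (Q ⊃ Q): 0.35 ≤ 0.35, so result = 1
  (Q ⊃ (Q ⊃ Q)): 0.35 ≤ 1, so result = 1
  (¬P ⊃ (Q ⊃ (Q ⊃ Q))): 0 ≤ 1, so result = 1
  (P ⊃ (¬P ⊃ (Q ⊃ (Q ⊃ Q)))): 0.85 ≤ 1, so result = 1
  (P ⊃ (P ⊃ (¬P ⊃ (Q ⊃ (Q ⊃ Q))))): 0.85 ≤ 1, so result = 1
  (Q ⊃ (P ⊃ (P ⊃ (¬P ⊃ (Q ⊃ (Q ⊃ Q)))))): 0.35 ≤ 1, so result = 1
  (Q ⊃ (Q ⊃ (P ⊃ (P ⊃ (¬P ⊃ (Q ⊃ (Q ⊃ Q))))))): 0.35 ≤ 1, so result = 1
  Gödel value = 1
Łukasiewicz evaluation:
  ¬P: Łukasiewicz ¬ gives 1 − 0.85 = 0.15
  (Q ⊃ Q): min(1, 1 − 0.35 + 0.35) = 1
  (Q ⊃ (Q ⊃ Q)): min(1, 1 − 0.35 + 1) = 1
  (¬P ⊃ (Q ⊃ (Q ⊃ Q))): min(1, 1 − 0.15 + 1) = 1
  (P ⊃ (¬P ⊃ (Q ⊃ (Q ⊃ Q)))): min(1, 1 − 0.85 + 1) = 1
  (P ⊃ (P ⊃ (¬P ⊃ (Q ⊃ (Q ⊃ Q))))): min(1, 1 − 0.85 + 1) = 1
  (Q ⊃ (P ⊃ (P ⊃ (¬P ⊃ (Q ⊃ (Q ⊃ Q)))))): min(1, 1 − 0.35 + 1) = 1
  (Q ⊃ (Q ⊃ (P ⊃ (P ⊃ (¬P ⊃ (Q ⊃ (Q ⊃ Q))))))): min(1, 1 − 0.35 + 1) = 1
  Łukasiewicz value = 1
Difference: 1 − 1 = 0.00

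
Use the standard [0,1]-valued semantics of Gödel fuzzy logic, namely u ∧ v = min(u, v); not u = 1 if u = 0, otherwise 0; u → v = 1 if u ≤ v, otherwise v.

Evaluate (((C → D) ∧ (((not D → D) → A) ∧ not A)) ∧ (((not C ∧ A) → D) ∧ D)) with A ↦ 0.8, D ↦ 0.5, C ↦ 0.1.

0.00

(C → D): 0.1 ≤ 0.5, so result = 1
not D: Gödel ¬ of 0.5 = 0 (operand ≠ 0)
(not D → D): 0 ≤ 0.5, so result = 1
((not D → D) → A): 1 > 0.8, so result = 0.8
not A: Gödel ¬ of 0.8 = 0 (operand ≠ 0)
(((not D → D) → A) ∧ not A) = min(0.8, 0) = 0
((C → D) ∧ (((not D → D) → A) ∧ not A)) = min(1, 0) = 0
not C: Gödel ¬ of 0.1 = 0 (operand ≠ 0)
(not C ∧ A) = min(0, 0.8) = 0
((not C ∧ A) → D): 0 ≤ 0.5, so result = 1
(((not C ∧ A) → D) ∧ D) = min(1, 0.5) = 0.5
(((C → D) ∧ (((not D → D) → A) ∧ not A)) ∧ (((not C ∧ A) → D) ∧ D)) = min(0, 0.5) = 0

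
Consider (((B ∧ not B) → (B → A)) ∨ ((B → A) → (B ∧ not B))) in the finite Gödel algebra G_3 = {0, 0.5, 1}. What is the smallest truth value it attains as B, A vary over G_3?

1.00

Every assignment gives 1. For instance at B = 0, A = 0:
  not B: Gödel ¬ of 0 = 1 (operand is 0)
  (B ∧ not B) = min(0, 1) = 0
  (B → A): 0 ≤ 0, so result = 1
  ((B ∧ not B) → (B → A)): 0 ≤ 1, so result = 1
  (B → A): 0 ≤ 0, so result = 1
  not B: Gödel ¬ of 0 = 1 (operand is 0)
  (B ∧ not B) = min(0, 1) = 0
  ((B → A) → (B ∧ not B)): 1 > 0, so result = 0
  (((B ∧ not B) → (B → A)) ∨ ((B → A) → (B ∧ not B))) = max(1, 0) = 1
All 9 assignments give value 1 — the formula is a G_3-tautology.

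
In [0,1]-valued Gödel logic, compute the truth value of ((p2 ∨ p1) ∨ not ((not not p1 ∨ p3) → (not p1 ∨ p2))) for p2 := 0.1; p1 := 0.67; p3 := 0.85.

0.67

(p2 ∨ p1) = max(0.1, 0.67) = 0.67
not p1: Gödel ¬ of 0.67 = 0 (operand ≠ 0)
not not p1: Gödel ¬ of 0 = 1 (operand is 0)
(not not p1 ∨ p3) = max(1, 0.85) = 1
not p1: Gödel ¬ of 0.67 = 0 (operand ≠ 0)
(not p1 ∨ p2) = max(0, 0.1) = 0.1
((not not p1 ∨ p3) → (not p1 ∨ p2)): 1 > 0.1, so result = 0.1
not ((not not p1 ∨ p3) → (not p1 ∨ p2)): Gödel ¬ of 0.1 = 0 (operand ≠ 0)
((p2 ∨ p1) ∨ not ((not not p1 ∨ p3) → (not p1 ∨ p2))) = max(0.67, 0) = 0.67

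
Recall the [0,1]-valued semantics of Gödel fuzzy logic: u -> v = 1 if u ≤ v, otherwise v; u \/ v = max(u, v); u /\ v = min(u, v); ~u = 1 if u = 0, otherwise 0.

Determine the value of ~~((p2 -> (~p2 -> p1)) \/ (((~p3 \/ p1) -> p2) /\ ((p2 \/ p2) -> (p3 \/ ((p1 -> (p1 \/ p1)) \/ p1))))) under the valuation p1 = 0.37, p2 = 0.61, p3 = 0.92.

1.00

~p2: Gödel ¬ of 0.61 = 0 (operand ≠ 0)
(~p2 -> p1): 0 ≤ 0.37, so result = 1
(p2 -> (~p2 -> p1)): 0.61 ≤ 1, so result = 1
~p3: Gödel ¬ of 0.92 = 0 (operand ≠ 0)
(~p3 \/ p1) = max(0, 0.37) = 0.37
((~p3 \/ p1) -> p2): 0.37 ≤ 0.61, so result = 1
(p2 \/ p2) = max(0.61, 0.61) = 0.61
(p1 \/ p1) = max(0.37, 0.37) = 0.37
(p1 -> (p1 \/ p1)): 0.37 ≤ 0.37, so result = 1
((p1 -> (p1 \/ p1)) \/ p1) = max(1, 0.37) = 1
(p3 \/ ((p1 -> (p1 \/ p1)) \/ p1)) = max(0.92, 1) = 1
((p2 \/ p2) -> (p3 \/ ((p1 -> (p1 \/ p1)) \/ p1))): 0.61 ≤ 1, so result = 1
(((~p3 \/ p1) -> p2) /\ ((p2 \/ p2) -> (p3 \/ ((p1 -> (p1 \/ p1)) \/ p1)))) = min(1, 1) = 1
((p2 -> (~p2 -> p1)) \/ (((~p3 \/ p1) -> p2) /\ ((p2 \/ p2) -> (p3 \/ ((p1 -> (p1 \/ p1)) \/ p1))))) = max(1, 1) = 1
~((p2 -> (~p2 -> p1)) \/ (((~p3 \/ p1) -> p2) /\ ((p2 \/ p2) -> (p3 \/ ((p1 -> (p1 \/ p1)) \/ p1))))): Gödel ¬ of 1 = 0 (operand ≠ 0)
~~((p2 -> (~p2 -> p1)) \/ (((~p3 \/ p1) -> p2) /\ ((p2 \/ p2) -> (p3 \/ ((p1 -> (p1 \/ p1)) \/ p1))))): Gödel ¬ of 0 = 1 (operand is 0)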